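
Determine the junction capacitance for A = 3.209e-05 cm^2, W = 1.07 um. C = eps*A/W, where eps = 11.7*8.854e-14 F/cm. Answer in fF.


Step 1: eps_Si = 11.7 * 8.854e-14 = 1.035918e-12 F/cm
Step 2: W in cm = 1.07 * 1e-4 = 1.07e-04 cm
Step 3: C = 1.035918e-12 * 3.209e-05 / 1.07e-04 = 3.106786e-13 F
Step 4: C = 310.68 fF

310.68


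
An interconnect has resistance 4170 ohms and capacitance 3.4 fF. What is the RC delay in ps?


Step 1: tau = R * C
Step 2: tau = 4170 * 3.4 fF = 4170 * 3.4e-15 F
Step 3: tau = 1.4178e-11 s = 14.178 ps

14.178


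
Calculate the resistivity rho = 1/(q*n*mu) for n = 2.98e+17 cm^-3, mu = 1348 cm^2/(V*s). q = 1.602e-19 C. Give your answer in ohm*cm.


Step 1: sigma = q * n * mu = 1.602e-19 * 2.98e+17 * 1348 = 6.43530e+01 S/cm
Step 2: rho = 1 / sigma = 1 / 6.43530e+01 = 0.01554 ohm*cm

0.01554


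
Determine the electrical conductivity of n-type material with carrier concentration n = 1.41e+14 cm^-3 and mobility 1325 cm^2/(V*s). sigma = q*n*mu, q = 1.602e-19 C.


Step 1: sigma = q * n * mu
Step 2: sigma = 1.602e-19 * 1.41e+14 * 1325
Step 3: sigma = 2.993e-02 S/cm

2.993e-02


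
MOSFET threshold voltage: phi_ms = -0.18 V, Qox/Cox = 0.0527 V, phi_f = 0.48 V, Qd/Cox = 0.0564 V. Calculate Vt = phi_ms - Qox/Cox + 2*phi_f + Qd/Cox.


Step 1: Vt = phi_ms - Qox/Cox + 2*phi_f + Qd/Cox
Step 2: Vt = -0.18 - 0.0527 + 2*0.48 + 0.0564
Step 3: Vt = -0.18 - 0.0527 + 0.96 + 0.0564
Step 4: Vt = 0.7837 V

0.7837


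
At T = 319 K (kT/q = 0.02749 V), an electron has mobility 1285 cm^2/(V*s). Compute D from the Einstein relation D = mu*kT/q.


Step 1: D = mu * (kT/q)
Step 2: D = 1285 * 0.02749
Step 3: D = 35.32 cm^2/s

35.32


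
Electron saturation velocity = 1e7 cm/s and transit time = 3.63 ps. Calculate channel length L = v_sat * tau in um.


Step 1: tau in seconds = 3.63 ps * 1e-12 = 3.6300e-12 s
Step 2: L = v_sat * tau = 1e7 * 3.6300e-12 = 3.6300e-05 cm
Step 3: L in um = 3.6300e-05 * 1e4 = 0.363 um

0.363


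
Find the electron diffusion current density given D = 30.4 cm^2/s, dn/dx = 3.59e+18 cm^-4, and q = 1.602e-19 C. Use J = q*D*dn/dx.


Step 1: J = q * D * (dn/dx)
Step 2: J = 1.602e-19 * 30.4 * 3.59e+18
Step 3: J = 1.75e+01 A/cm^2

1.75e+01


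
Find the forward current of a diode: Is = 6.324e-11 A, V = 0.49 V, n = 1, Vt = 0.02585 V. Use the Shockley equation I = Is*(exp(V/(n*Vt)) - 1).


Step 1: V/(n*Vt) = 0.49/(1*0.02585) = 18.9555
Step 2: exp(18.9555) = 1.7071e+08
Step 3: I = 6.324e-11 * (1.7071e+08 - 1) = 1.08e-02 A

1.08e-02


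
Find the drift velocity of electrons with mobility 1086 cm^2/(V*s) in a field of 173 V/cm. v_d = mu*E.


Step 1: v_d = mu * E
Step 2: v_d = 1086 * 173 = 187878
Step 3: v_d = 1.88e+05 cm/s

1.88e+05


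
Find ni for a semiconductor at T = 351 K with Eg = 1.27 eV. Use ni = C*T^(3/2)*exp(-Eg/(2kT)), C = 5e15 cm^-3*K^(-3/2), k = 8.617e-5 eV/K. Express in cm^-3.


Step 1: Compute kT = 8.617e-5 * 351 = 0.03024567 eV
Step 2: Exponent = -Eg/(2kT) = -1.27/(2*0.03024567) = -20.99474
Step 3: T^(3/2) = 351^1.5 = 6575.98
Step 4: ni = 5e15 * 6575.98 * exp(-20.99474) = 2.51e+10 cm^-3

2.51e+10


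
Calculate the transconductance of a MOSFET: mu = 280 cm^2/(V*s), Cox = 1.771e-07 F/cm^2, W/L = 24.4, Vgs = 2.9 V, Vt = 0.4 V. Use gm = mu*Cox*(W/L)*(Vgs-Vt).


Step 1: Vov = Vgs - Vt = 2.9 - 0.4 = 2.5 V
Step 2: gm = mu * Cox * (W/L) * Vov
Step 3: gm = 280 * 1.771e-07 * 24.4 * 2.5 = 3.02e-03 S

3.02e-03


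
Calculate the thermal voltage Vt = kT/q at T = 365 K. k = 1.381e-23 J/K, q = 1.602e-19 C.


Step 1: kT = 1.381e-23 * 365 = 5.04065e-21 J
Step 2: Vt = kT/q = 5.04065e-21 / 1.602e-19
Step 3: Vt = 0.03146 V

0.03146


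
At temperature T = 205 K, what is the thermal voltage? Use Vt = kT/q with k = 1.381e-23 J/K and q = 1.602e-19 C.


Step 1: kT = 1.381e-23 * 205 = 2.83105e-21 J
Step 2: Vt = kT/q = 2.83105e-21 / 1.602e-19
Step 3: Vt = 0.01767 V

0.01767


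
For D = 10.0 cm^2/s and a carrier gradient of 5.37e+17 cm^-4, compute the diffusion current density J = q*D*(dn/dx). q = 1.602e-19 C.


Step 1: J = q * D * (dn/dx)
Step 2: J = 1.602e-19 * 10.0 * 5.37e+17
Step 3: J = 8.60e-01 A/cm^2

8.60e-01


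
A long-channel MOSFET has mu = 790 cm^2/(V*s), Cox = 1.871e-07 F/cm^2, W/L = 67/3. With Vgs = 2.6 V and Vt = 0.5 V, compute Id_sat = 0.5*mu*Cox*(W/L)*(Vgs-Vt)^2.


Step 1: Overdrive voltage Vov = Vgs - Vt = 2.6 - 0.5 = 2.1 V
Step 2: W/L = 67/3 = 22.3333
Step 3: Id = 0.5 * 790 * 1.871e-07 * 22.3333 * 2.1^2
Step 4: Id = 7.28e-03 A

7.28e-03


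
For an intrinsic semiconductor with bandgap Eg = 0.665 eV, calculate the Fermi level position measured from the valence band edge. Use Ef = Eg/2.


Step 1: For an intrinsic semiconductor, the Fermi level sits at midgap.
Step 2: Ef = Eg / 2 = 0.665 / 2 = 0.3325 eV

0.3325


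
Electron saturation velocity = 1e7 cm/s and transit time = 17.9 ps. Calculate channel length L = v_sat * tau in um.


Step 1: tau in seconds = 17.9 ps * 1e-12 = 1.7900e-11 s
Step 2: L = v_sat * tau = 1e7 * 1.7900e-11 = 1.7900e-04 cm
Step 3: L in um = 1.7900e-04 * 1e4 = 1.79 um

1.79


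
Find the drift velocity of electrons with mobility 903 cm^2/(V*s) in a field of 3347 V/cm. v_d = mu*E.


Step 1: v_d = mu * E
Step 2: v_d = 903 * 3347 = 3022341
Step 3: v_d = 3.02e+06 cm/s

3.02e+06


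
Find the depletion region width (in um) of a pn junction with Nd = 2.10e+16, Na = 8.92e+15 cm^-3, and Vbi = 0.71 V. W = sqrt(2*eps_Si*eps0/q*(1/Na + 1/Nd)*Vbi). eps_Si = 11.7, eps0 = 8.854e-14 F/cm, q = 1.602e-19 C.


Step 1: 1/Na + 1/Nd = 1/8.92e+15 + 1/2.10e+16 = 1.59727e-16
Step 2: 2*eps*eps0/q = 2*11.7*8.854e-14/1.602e-19 = 1.293281e+07
Step 3: W^2 = 1.293281e+07 * 1.59727e-16 * 0.71 = 1.46666e-09
Step 4: W = sqrt(1.46666e-09) = 3.830e-05 cm = 0.383 um

0.383


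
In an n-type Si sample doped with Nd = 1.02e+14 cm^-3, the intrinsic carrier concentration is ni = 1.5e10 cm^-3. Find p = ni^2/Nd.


Step 1: Since Nd >> ni, n ≈ Nd = 1.02e+14 cm^-3
Step 2: p = ni^2 / n = (1.5e10)^2 / 1.02e+14
Step 3: p = 2.25e20 / 1.02e+14 = 2.21e+06 cm^-3

2.21e+06


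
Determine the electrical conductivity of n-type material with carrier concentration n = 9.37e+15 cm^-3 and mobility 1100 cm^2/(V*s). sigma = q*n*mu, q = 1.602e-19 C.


Step 1: sigma = q * n * mu
Step 2: sigma = 1.602e-19 * 9.37e+15 * 1100
Step 3: sigma = 1.651e+00 S/cm

1.651e+00


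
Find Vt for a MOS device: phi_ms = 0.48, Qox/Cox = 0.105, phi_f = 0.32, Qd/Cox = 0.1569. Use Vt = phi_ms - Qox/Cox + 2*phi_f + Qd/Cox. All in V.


Step 1: Vt = phi_ms - Qox/Cox + 2*phi_f + Qd/Cox
Step 2: Vt = 0.48 - 0.105 + 2*0.32 + 0.1569
Step 3: Vt = 0.48 - 0.105 + 0.64 + 0.1569
Step 4: Vt = 1.1719 V

1.1719


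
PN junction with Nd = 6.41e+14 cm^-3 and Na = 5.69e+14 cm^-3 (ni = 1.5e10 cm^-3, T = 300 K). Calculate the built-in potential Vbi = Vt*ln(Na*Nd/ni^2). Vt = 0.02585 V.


Step 1: Compute Na*Nd/ni^2 = 5.69e+14 * 6.41e+14 / (1.5e10)^2 = 1.6210e+09
Step 2: ln(1.6210e+09) = 21.2063
Step 3: Vbi = 0.02585 * 21.2063 = 0.548 V

0.548


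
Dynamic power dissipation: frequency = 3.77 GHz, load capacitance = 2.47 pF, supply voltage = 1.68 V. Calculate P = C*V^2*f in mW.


Step 1: V^2 = 1.68^2 = 2.8224 V^2
Step 2: P = C*V^2*f = 2.47e-12 F * 2.8224 * 3.77e9 Hz
Step 3: P = 2.628190656e-02 W
Step 4: P = 26.282 mW

26.282


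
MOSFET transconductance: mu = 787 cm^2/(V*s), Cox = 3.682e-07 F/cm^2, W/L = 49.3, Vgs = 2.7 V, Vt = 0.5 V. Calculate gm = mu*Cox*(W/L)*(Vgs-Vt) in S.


Step 1: Vov = Vgs - Vt = 2.7 - 0.5 = 2.2 V
Step 2: gm = mu * Cox * (W/L) * Vov
Step 3: gm = 787 * 3.682e-07 * 49.3 * 2.2 = 3.14e-02 S

3.14e-02


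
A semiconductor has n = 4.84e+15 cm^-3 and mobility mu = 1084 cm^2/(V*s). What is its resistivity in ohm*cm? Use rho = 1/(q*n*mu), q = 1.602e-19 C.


Step 1: sigma = q * n * mu = 1.602e-19 * 4.84e+15 * 1084 = 8.40499e-01 S/cm
Step 2: rho = 1 / sigma = 1 / 8.40499e-01 = 1.19 ohm*cm

1.19


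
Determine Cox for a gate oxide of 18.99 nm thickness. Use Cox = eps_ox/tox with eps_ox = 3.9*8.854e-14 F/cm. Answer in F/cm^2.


Step 1: eps_ox = 3.9 * 8.854e-14 = 3.45306e-13 F/cm
Step 2: tox in cm = 18.99 nm * 1e-7 = 1.8990e-06 cm
Step 3: Cox = 3.45306e-13 / 1.8990e-06 = 1.82e-07 F/cm^2

1.82e-07


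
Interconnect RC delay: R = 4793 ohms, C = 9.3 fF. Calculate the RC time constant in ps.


Step 1: tau = R * C
Step 2: tau = 4793 * 9.3 fF = 4793 * 9.3e-15 F
Step 3: tau = 4.45749e-11 s = 44.5749 ps

44.5749


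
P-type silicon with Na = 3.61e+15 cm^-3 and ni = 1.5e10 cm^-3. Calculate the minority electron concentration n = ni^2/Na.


Step 1: Majority hole concentration p ≈ Na = 3.61e+15 cm^-3
Step 2: n = ni^2 / Na = (1.5e10)^2 / 3.61e+15
Step 3: n = 6.23e+04 cm^-3

6.23e+04


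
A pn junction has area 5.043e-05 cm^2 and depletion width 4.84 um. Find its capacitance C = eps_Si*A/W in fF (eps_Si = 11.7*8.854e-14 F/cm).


Step 1: eps_Si = 11.7 * 8.854e-14 = 1.035918e-12 F/cm
Step 2: W in cm = 4.84 * 1e-4 = 4.84e-04 cm
Step 3: C = 1.035918e-12 * 5.043e-05 / 4.84e-04 = 1.079367e-13 F
Step 4: C = 107.94 fF

107.94


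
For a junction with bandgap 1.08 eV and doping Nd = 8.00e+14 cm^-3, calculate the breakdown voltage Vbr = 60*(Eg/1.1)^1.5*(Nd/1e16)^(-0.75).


Step 1: Eg/1.1 = 1.08/1.1 = 0.981818
Step 2: (Eg/1.1)^1.5 = 0.981818^1.5 = 0.972851
Step 3: (Nd/1e16)^(-0.75) = (0.08)^(-0.75) = 6.647870
Step 4: Vbr = 60 * 0.972851 * 6.647870 = 388.0 V

388.0


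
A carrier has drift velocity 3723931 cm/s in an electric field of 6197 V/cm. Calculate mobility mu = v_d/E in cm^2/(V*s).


Step 1: mu = v_d / E
Step 2: mu = 3723931 / 6197
Step 3: mu = 600.92 cm^2/(V*s)

600.92


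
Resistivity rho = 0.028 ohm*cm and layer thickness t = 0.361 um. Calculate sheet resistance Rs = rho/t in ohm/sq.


Step 1: Convert thickness to cm: t = 0.361 um = 3.6100e-05 cm
Step 2: Rs = rho / t = 0.028 / 3.6100e-05
Step 3: Rs = 775.6 ohm/sq

775.6


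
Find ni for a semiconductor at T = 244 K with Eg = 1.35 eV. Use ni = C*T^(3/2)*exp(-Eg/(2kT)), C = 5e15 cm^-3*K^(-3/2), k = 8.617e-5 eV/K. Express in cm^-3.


Step 1: Compute kT = 8.617e-5 * 244 = 0.02102548 eV
Step 2: Exponent = -Eg/(2kT) = -1.35/(2*0.02102548) = -32.10390
Step 3: T^(3/2) = 244^1.5 = 3811.40
Step 4: ni = 5e15 * 3811.40 * exp(-32.10390) = 2.18e+05 cm^-3

2.18e+05


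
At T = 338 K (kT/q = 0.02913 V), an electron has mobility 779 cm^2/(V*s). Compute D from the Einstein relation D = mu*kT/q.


Step 1: D = mu * (kT/q)
Step 2: D = 779 * 0.02913
Step 3: D = 22.69 cm^2/s

22.69


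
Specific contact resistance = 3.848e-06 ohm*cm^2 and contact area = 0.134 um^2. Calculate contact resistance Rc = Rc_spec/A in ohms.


Step 1: Convert area to cm^2: 0.134 um^2 = 1.3400e-09 cm^2
Step 2: Rc = Rc_spec / A = 3.848e-06 / 1.3400e-09
Step 3: Rc = 2.87e+03 ohms

2.87e+03


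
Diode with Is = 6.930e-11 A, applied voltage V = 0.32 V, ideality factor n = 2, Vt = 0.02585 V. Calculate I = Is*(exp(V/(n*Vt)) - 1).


Step 1: V/(n*Vt) = 0.32/(2*0.02585) = 6.1896
Step 2: exp(6.1896) = 4.8765e+02
Step 3: I = 6.930e-11 * (4.8765e+02 - 1) = 3.37e-08 A

3.37e-08


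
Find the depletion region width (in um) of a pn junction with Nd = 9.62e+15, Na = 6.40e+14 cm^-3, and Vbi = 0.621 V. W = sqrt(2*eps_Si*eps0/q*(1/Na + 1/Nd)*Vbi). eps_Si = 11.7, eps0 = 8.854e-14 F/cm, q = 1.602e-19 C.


Step 1: 1/Na + 1/Nd = 1/6.40e+14 + 1/9.62e+15 = 1.66645e-15
Step 2: 2*eps*eps0/q = 2*11.7*8.854e-14/1.602e-19 = 1.293281e+07
Step 3: W^2 = 1.293281e+07 * 1.66645e-15 * 0.621 = 1.33837e-08
Step 4: W = sqrt(1.33837e-08) = 1.157e-04 cm = 1.157 um

1.157


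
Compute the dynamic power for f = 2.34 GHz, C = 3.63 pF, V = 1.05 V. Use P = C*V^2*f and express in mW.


Step 1: V^2 = 1.05^2 = 1.1025 V^2
Step 2: P = C*V^2*f = 3.63e-12 F * 1.1025 * 2.34e9 Hz
Step 3: P = 9.3648555e-03 W
Step 4: P = 9.365 mW

9.365


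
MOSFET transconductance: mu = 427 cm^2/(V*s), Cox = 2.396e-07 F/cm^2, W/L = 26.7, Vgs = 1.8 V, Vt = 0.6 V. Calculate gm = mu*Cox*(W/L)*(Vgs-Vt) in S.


Step 1: Vov = Vgs - Vt = 1.8 - 0.6 = 1.2 V
Step 2: gm = mu * Cox * (W/L) * Vov
Step 3: gm = 427 * 2.396e-07 * 26.7 * 1.2 = 3.28e-03 S

3.28e-03


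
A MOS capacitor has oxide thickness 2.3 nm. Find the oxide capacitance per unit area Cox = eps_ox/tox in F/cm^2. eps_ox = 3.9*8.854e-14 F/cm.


Step 1: eps_ox = 3.9 * 8.854e-14 = 3.45306e-13 F/cm
Step 2: tox in cm = 2.3 nm * 1e-7 = 2.3000e-07 cm
Step 3: Cox = 3.45306e-13 / 2.3000e-07 = 1.50e-06 F/cm^2

1.50e-06


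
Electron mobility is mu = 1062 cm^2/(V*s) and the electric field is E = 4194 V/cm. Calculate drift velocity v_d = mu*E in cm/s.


Step 1: v_d = mu * E
Step 2: v_d = 1062 * 4194 = 4454028
Step 3: v_d = 4.45e+06 cm/s

4.45e+06


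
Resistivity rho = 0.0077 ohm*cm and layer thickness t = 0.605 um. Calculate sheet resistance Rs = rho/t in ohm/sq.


Step 1: Convert thickness to cm: t = 0.605 um = 6.0500e-05 cm
Step 2: Rs = rho / t = 0.0077 / 6.0500e-05
Step 3: Rs = 127.3 ohm/sq

127.3


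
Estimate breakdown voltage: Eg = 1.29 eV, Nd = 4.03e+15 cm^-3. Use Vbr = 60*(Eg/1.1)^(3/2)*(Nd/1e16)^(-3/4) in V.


Step 1: Eg/1.1 = 1.29/1.1 = 1.172727
Step 2: (Eg/1.1)^1.5 = 1.172727^1.5 = 1.269976
Step 3: (Nd/1e16)^(-0.75) = (0.403)^(-0.75) = 1.977066
Step 4: Vbr = 60 * 1.269976 * 1.977066 = 150.6 V

150.6


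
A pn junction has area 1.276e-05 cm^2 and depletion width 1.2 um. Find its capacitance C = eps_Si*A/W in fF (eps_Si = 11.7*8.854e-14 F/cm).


Step 1: eps_Si = 11.7 * 8.854e-14 = 1.035918e-12 F/cm
Step 2: W in cm = 1.2 * 1e-4 = 1.20e-04 cm
Step 3: C = 1.035918e-12 * 1.276e-05 / 1.20e-04 = 1.101526e-13 F
Step 4: C = 110.15 fF

110.15


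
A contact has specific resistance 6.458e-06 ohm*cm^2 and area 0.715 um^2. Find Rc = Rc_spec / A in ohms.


Step 1: Convert area to cm^2: 0.715 um^2 = 7.1500e-09 cm^2
Step 2: Rc = Rc_spec / A = 6.458e-06 / 7.1500e-09
Step 3: Rc = 9.03e+02 ohms

9.03e+02


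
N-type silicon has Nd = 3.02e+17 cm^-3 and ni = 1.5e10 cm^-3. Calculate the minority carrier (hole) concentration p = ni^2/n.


Step 1: Since Nd >> ni, n ≈ Nd = 3.02e+17 cm^-3
Step 2: p = ni^2 / n = (1.5e10)^2 / 3.02e+17
Step 3: p = 2.25e20 / 3.02e+17 = 7.45e+02 cm^-3

7.45e+02


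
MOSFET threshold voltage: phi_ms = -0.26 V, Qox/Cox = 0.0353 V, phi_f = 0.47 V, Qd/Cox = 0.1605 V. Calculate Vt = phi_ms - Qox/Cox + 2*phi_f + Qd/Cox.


Step 1: Vt = phi_ms - Qox/Cox + 2*phi_f + Qd/Cox
Step 2: Vt = -0.26 - 0.0353 + 2*0.47 + 0.1605
Step 3: Vt = -0.26 - 0.0353 + 0.94 + 0.1605
Step 4: Vt = 0.8052 V

0.8052


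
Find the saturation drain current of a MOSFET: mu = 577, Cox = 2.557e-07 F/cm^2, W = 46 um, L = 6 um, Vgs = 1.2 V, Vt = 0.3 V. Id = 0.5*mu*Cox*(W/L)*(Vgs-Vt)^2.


Step 1: Overdrive voltage Vov = Vgs - Vt = 1.2 - 0.3 = 0.9 V
Step 2: W/L = 46/6 = 7.66667
Step 3: Id = 0.5 * 577 * 2.557e-07 * 7.66667 * 0.9^2
Step 4: Id = 4.58e-04 A

4.58e-04


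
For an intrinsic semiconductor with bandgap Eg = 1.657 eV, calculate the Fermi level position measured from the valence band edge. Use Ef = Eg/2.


Step 1: For an intrinsic semiconductor, the Fermi level sits at midgap.
Step 2: Ef = Eg / 2 = 1.657 / 2 = 0.8285 eV

0.8285


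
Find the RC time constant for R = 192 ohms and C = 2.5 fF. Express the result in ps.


Step 1: tau = R * C
Step 2: tau = 192 * 2.5 fF = 192 * 2.5e-15 F
Step 3: tau = 4.8e-13 s = 0.48 ps

0.48


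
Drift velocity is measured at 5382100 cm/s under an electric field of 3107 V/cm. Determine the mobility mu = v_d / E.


Step 1: mu = v_d / E
Step 2: mu = 5382100 / 3107
Step 3: mu = 1732.25 cm^2/(V*s)

1732.25


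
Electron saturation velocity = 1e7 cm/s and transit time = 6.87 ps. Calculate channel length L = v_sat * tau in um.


Step 1: tau in seconds = 6.87 ps * 1e-12 = 6.8700e-12 s
Step 2: L = v_sat * tau = 1e7 * 6.8700e-12 = 6.8700e-05 cm
Step 3: L in um = 6.8700e-05 * 1e4 = 0.687 um

0.687


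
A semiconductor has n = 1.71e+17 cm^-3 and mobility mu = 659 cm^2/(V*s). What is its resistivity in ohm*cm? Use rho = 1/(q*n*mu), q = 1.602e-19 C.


Step 1: sigma = q * n * mu = 1.602e-19 * 1.71e+17 * 659 = 1.80528e+01 S/cm
Step 2: rho = 1 / sigma = 1 / 1.80528e+01 = 0.05539 ohm*cm

0.05539


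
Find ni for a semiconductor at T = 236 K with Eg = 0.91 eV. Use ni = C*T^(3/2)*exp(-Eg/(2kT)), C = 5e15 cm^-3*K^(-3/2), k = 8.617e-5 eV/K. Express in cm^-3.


Step 1: Compute kT = 8.617e-5 * 236 = 0.02033612 eV
Step 2: Exponent = -Eg/(2kT) = -0.91/(2*0.02033612) = -22.37398
Step 3: T^(3/2) = 236^1.5 = 3625.50
Step 4: ni = 5e15 * 3625.50 * exp(-22.37398) = 3.48e+09 cm^-3

3.48e+09


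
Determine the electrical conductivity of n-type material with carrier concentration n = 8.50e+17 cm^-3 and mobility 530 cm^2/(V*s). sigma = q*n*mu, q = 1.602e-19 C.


Step 1: sigma = q * n * mu
Step 2: sigma = 1.602e-19 * 8.50e+17 * 530
Step 3: sigma = 7.217e+01 S/cm

7.217e+01


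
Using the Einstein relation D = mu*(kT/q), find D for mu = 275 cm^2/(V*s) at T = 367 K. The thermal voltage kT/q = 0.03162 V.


Step 1: D = mu * (kT/q)
Step 2: D = 275 * 0.03162
Step 3: D = 8.7 cm^2/s

8.7


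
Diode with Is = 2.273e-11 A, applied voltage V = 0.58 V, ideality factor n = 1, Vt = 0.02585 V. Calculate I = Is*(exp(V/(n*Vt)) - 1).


Step 1: V/(n*Vt) = 0.58/(1*0.02585) = 22.4371
Step 2: exp(22.4371) = 5.5502e+09
Step 3: I = 2.273e-11 * (5.5502e+09 - 1) = 1.26e-01 A

1.26e-01


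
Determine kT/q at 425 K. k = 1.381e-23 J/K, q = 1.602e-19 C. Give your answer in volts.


Step 1: kT = 1.381e-23 * 425 = 5.86925e-21 J
Step 2: Vt = kT/q = 5.86925e-21 / 1.602e-19
Step 3: Vt = 0.03664 V

0.03664


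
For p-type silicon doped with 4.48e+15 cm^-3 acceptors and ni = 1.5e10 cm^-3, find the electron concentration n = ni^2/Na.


Step 1: Majority hole concentration p ≈ Na = 4.48e+15 cm^-3
Step 2: n = ni^2 / Na = (1.5e10)^2 / 4.48e+15
Step 3: n = 5.02e+04 cm^-3

5.02e+04


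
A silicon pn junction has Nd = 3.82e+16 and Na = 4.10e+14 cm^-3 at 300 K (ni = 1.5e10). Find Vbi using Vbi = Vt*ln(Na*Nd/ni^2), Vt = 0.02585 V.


Step 1: Compute Na*Nd/ni^2 = 4.10e+14 * 3.82e+16 / (1.5e10)^2 = 6.9609e+10
Step 2: ln(6.9609e+10) = 24.9662
Step 3: Vbi = 0.02585 * 24.9662 = 0.645 V

0.645


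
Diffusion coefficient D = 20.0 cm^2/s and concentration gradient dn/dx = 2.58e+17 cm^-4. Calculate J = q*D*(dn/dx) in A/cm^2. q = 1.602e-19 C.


Step 1: J = q * D * (dn/dx)
Step 2: J = 1.602e-19 * 20.0 * 2.58e+17
Step 3: J = 8.27e-01 A/cm^2

8.27e-01


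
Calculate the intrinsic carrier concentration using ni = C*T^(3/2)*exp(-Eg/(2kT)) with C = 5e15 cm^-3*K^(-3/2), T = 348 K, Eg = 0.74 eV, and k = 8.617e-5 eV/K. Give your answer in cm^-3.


Step 1: Compute kT = 8.617e-5 * 348 = 0.02998716 eV
Step 2: Exponent = -Eg/(2kT) = -0.74/(2*0.02998716) = -12.33861
Step 3: T^(3/2) = 348^1.5 = 6491.86
Step 4: ni = 5e15 * 6491.86 * exp(-12.33861) = 1.42e+14 cm^-3

1.42e+14


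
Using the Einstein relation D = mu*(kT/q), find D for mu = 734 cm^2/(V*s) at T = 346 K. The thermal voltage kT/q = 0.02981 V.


Step 1: D = mu * (kT/q)
Step 2: D = 734 * 0.02981
Step 3: D = 21.88 cm^2/s

21.88


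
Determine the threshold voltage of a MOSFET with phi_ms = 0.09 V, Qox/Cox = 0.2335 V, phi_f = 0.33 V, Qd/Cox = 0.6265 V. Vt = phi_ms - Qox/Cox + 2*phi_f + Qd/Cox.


Step 1: Vt = phi_ms - Qox/Cox + 2*phi_f + Qd/Cox
Step 2: Vt = 0.09 - 0.2335 + 2*0.33 + 0.6265
Step 3: Vt = 0.09 - 0.2335 + 0.66 + 0.6265
Step 4: Vt = 1.143 V

1.143


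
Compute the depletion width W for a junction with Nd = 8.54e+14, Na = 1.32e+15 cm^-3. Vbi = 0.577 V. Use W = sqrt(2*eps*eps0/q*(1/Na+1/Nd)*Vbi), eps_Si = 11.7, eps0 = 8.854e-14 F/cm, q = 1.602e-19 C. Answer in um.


Step 1: 1/Na + 1/Nd = 1/1.32e+15 + 1/8.54e+14 = 1.92854e-15
Step 2: 2*eps*eps0/q = 2*11.7*8.854e-14/1.602e-19 = 1.293281e+07
Step 3: W^2 = 1.293281e+07 * 1.92854e-15 * 0.577 = 1.43912e-08
Step 4: W = sqrt(1.43912e-08) = 1.200e-04 cm = 1.2 um

1.2


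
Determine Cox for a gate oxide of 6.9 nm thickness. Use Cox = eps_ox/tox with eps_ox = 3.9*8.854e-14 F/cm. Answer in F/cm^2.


Step 1: eps_ox = 3.9 * 8.854e-14 = 3.45306e-13 F/cm
Step 2: tox in cm = 6.9 nm * 1e-7 = 6.9000e-07 cm
Step 3: Cox = 3.45306e-13 / 6.9000e-07 = 5.00e-07 F/cm^2

5.00e-07


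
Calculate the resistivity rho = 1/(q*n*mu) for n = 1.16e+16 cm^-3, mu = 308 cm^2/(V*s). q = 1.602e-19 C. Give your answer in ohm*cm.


Step 1: sigma = q * n * mu = 1.602e-19 * 1.16e+16 * 308 = 5.72363e-01 S/cm
Step 2: rho = 1 / sigma = 1 / 5.72363e-01 = 1.747 ohm*cm

1.747


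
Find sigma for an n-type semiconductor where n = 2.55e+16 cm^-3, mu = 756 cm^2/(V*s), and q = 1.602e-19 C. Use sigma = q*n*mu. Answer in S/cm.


Step 1: sigma = q * n * mu
Step 2: sigma = 1.602e-19 * 2.55e+16 * 756
Step 3: sigma = 3.088e+00 S/cm

3.088e+00


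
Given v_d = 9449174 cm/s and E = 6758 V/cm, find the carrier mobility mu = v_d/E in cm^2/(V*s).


Step 1: mu = v_d / E
Step 2: mu = 9449174 / 6758
Step 3: mu = 1398.22 cm^2/(V*s)

1398.22


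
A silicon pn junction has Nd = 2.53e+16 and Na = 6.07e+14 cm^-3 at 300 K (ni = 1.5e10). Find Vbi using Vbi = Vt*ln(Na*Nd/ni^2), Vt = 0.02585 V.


Step 1: Compute Na*Nd/ni^2 = 6.07e+14 * 2.53e+16 / (1.5e10)^2 = 6.8254e+10
Step 2: ln(6.8254e+10) = 24.9465
Step 3: Vbi = 0.02585 * 24.9465 = 0.645 V

0.645


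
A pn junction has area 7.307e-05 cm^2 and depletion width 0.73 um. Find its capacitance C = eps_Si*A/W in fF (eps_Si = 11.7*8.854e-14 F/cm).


Step 1: eps_Si = 11.7 * 8.854e-14 = 1.035918e-12 F/cm
Step 2: W in cm = 0.73 * 1e-4 = 7.30e-05 cm
Step 3: C = 1.035918e-12 * 7.307e-05 / 7.30e-05 = 1.036911e-12 F
Step 4: C = 1036.91 fF

1036.91


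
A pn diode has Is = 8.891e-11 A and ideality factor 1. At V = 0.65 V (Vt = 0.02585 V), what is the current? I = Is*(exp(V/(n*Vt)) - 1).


Step 1: V/(n*Vt) = 0.65/(1*0.02585) = 25.1451
Step 2: exp(25.1451) = 8.3249e+10
Step 3: I = 8.891e-11 * (8.3249e+10 - 1) = 7.40e+00 A

7.40e+00


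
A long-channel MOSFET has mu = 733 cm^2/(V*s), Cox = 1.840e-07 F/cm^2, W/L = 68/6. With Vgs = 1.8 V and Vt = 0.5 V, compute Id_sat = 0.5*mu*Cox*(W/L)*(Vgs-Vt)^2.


Step 1: Overdrive voltage Vov = Vgs - Vt = 1.8 - 0.5 = 1.3 V
Step 2: W/L = 68/6 = 11.3333
Step 3: Id = 0.5 * 733 * 1.840e-07 * 11.3333 * 1.3^2
Step 4: Id = 1.29e-03 A

1.29e-03


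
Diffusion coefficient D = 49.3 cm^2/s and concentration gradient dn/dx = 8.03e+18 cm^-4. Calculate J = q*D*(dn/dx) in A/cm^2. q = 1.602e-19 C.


Step 1: J = q * D * (dn/dx)
Step 2: J = 1.602e-19 * 49.3 * 8.03e+18
Step 3: J = 6.34e+01 A/cm^2

6.34e+01


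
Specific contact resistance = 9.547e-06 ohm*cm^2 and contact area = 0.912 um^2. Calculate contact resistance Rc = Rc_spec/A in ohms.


Step 1: Convert area to cm^2: 0.912 um^2 = 9.1200e-09 cm^2
Step 2: Rc = Rc_spec / A = 9.547e-06 / 9.1200e-09
Step 3: Rc = 1.05e+03 ohms

1.05e+03


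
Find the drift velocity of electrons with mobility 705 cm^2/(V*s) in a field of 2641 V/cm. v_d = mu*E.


Step 1: v_d = mu * E
Step 2: v_d = 705 * 2641 = 1861905
Step 3: v_d = 1.86e+06 cm/s

1.86e+06


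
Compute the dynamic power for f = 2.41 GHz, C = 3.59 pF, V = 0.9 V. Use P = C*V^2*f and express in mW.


Step 1: V^2 = 0.9^2 = 0.81 V^2
Step 2: P = C*V^2*f = 3.59e-12 F * 0.81 * 2.41e9 Hz
Step 3: P = 7.008039e-03 W
Step 4: P = 7.008 mW

7.008


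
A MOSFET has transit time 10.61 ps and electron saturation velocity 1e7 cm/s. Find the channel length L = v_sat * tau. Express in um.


Step 1: tau in seconds = 10.61 ps * 1e-12 = 1.0610e-11 s
Step 2: L = v_sat * tau = 1e7 * 1.0610e-11 = 1.0610e-04 cm
Step 3: L in um = 1.0610e-04 * 1e4 = 1.061 um

1.061


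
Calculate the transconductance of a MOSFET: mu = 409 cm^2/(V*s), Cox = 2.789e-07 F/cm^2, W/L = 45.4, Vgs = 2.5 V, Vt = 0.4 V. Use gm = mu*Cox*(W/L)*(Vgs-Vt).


Step 1: Vov = Vgs - Vt = 2.5 - 0.4 = 2.1 V
Step 2: gm = mu * Cox * (W/L) * Vov
Step 3: gm = 409 * 2.789e-07 * 45.4 * 2.1 = 1.09e-02 S

1.09e-02


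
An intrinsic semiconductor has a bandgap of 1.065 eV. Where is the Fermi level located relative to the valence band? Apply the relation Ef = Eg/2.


Step 1: For an intrinsic semiconductor, the Fermi level sits at midgap.
Step 2: Ef = Eg / 2 = 1.065 / 2 = 0.5325 eV

0.5325


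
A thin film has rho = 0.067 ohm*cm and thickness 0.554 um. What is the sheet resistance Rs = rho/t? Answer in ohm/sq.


Step 1: Convert thickness to cm: t = 0.554 um = 5.5400e-05 cm
Step 2: Rs = rho / t = 0.067 / 5.5400e-05
Step 3: Rs = 1209.4 ohm/sq

1209.4


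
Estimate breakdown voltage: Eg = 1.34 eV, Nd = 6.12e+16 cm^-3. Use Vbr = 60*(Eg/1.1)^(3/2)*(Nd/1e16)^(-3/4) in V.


Step 1: Eg/1.1 = 1.34/1.1 = 1.218182
Step 2: (Eg/1.1)^1.5 = 1.218182^1.5 = 1.344523
Step 3: (Nd/1e16)^(-0.75) = (6.12)^(-0.75) = 0.257002
Step 4: Vbr = 60 * 1.344523 * 0.257002 = 20.7 V

20.7


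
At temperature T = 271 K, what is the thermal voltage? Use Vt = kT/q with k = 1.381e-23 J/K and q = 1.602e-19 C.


Step 1: kT = 1.381e-23 * 271 = 3.74251e-21 J
Step 2: Vt = kT/q = 3.74251e-21 / 1.602e-19
Step 3: Vt = 0.02336 V

0.02336


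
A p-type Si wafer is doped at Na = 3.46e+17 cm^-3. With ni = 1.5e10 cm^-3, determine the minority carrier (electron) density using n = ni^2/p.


Step 1: Majority hole concentration p ≈ Na = 3.46e+17 cm^-3
Step 2: n = ni^2 / Na = (1.5e10)^2 / 3.46e+17
Step 3: n = 6.50e+02 cm^-3

6.50e+02


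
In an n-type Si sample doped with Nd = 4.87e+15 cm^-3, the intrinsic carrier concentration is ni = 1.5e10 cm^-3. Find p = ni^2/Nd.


Step 1: Since Nd >> ni, n ≈ Nd = 4.87e+15 cm^-3
Step 2: p = ni^2 / n = (1.5e10)^2 / 4.87e+15
Step 3: p = 2.25e20 / 4.87e+15 = 4.62e+04 cm^-3

4.62e+04


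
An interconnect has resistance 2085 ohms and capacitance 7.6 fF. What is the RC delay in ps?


Step 1: tau = R * C
Step 2: tau = 2085 * 7.6 fF = 2085 * 7.6e-15 F
Step 3: tau = 1.5846e-11 s = 15.846 ps

15.846


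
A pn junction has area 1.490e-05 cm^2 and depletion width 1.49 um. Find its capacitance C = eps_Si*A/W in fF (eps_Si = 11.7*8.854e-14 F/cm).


Step 1: eps_Si = 11.7 * 8.854e-14 = 1.035918e-12 F/cm
Step 2: W in cm = 1.49 * 1e-4 = 1.49e-04 cm
Step 3: C = 1.035918e-12 * 1.490e-05 / 1.49e-04 = 1.035918e-13 F
Step 4: C = 103.59 fF

103.59


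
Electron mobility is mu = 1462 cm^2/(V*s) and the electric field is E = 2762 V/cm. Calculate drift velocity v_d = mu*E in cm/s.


Step 1: v_d = mu * E
Step 2: v_d = 1462 * 2762 = 4038044
Step 3: v_d = 4.04e+06 cm/s

4.04e+06


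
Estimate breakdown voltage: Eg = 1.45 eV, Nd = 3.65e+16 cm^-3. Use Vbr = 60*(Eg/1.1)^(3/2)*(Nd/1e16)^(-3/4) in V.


Step 1: Eg/1.1 = 1.45/1.1 = 1.318182
Step 2: (Eg/1.1)^1.5 = 1.318182^1.5 = 1.513433
Step 3: (Nd/1e16)^(-0.75) = (3.65)^(-0.75) = 0.378687
Step 4: Vbr = 60 * 1.513433 * 0.378687 = 34.4 V

34.4


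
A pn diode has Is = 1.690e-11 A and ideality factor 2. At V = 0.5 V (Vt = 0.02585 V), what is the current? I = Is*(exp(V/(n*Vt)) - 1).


Step 1: V/(n*Vt) = 0.5/(2*0.02585) = 9.6712
Step 2: exp(9.6712) = 1.5854e+04
Step 3: I = 1.690e-11 * (1.5854e+04 - 1) = 2.68e-07 A

2.68e-07


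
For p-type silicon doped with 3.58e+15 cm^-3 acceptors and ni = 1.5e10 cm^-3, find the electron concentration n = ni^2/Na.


Step 1: Majority hole concentration p ≈ Na = 3.58e+15 cm^-3
Step 2: n = ni^2 / Na = (1.5e10)^2 / 3.58e+15
Step 3: n = 6.28e+04 cm^-3

6.28e+04


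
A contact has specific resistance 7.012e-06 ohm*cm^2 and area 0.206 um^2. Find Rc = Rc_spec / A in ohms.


Step 1: Convert area to cm^2: 0.206 um^2 = 2.0600e-09 cm^2
Step 2: Rc = Rc_spec / A = 7.012e-06 / 2.0600e-09
Step 3: Rc = 3.40e+03 ohms

3.40e+03


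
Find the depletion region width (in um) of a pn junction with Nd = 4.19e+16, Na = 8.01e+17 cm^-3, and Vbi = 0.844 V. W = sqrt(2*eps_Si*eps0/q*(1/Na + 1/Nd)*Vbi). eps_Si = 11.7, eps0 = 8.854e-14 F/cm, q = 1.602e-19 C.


Step 1: 1/Na + 1/Nd = 1/8.01e+17 + 1/4.19e+16 = 2.51148e-17
Step 2: 2*eps*eps0/q = 2*11.7*8.854e-14/1.602e-19 = 1.293281e+07
Step 3: W^2 = 1.293281e+07 * 2.51148e-17 * 0.844 = 2.74135e-10
Step 4: W = sqrt(2.74135e-10) = 1.656e-05 cm = 0.1656 um

0.1656


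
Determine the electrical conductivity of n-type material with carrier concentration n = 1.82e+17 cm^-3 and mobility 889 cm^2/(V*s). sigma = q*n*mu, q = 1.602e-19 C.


Step 1: sigma = q * n * mu
Step 2: sigma = 1.602e-19 * 1.82e+17 * 889
Step 3: sigma = 2.592e+01 S/cm

2.592e+01


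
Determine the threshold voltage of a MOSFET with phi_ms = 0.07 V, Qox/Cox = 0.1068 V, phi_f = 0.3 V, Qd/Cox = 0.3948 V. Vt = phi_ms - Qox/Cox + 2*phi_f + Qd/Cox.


Step 1: Vt = phi_ms - Qox/Cox + 2*phi_f + Qd/Cox
Step 2: Vt = 0.07 - 0.1068 + 2*0.3 + 0.3948
Step 3: Vt = 0.07 - 0.1068 + 0.6 + 0.3948
Step 4: Vt = 0.958 V

0.958


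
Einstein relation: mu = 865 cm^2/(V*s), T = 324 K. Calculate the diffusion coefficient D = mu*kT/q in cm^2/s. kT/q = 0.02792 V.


Step 1: D = mu * (kT/q)
Step 2: D = 865 * 0.02792
Step 3: D = 24.15 cm^2/s

24.15


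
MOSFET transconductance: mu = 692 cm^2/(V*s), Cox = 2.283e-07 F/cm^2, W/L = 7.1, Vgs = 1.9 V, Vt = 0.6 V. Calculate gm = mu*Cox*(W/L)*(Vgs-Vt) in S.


Step 1: Vov = Vgs - Vt = 1.9 - 0.6 = 1.3 V
Step 2: gm = mu * Cox * (W/L) * Vov
Step 3: gm = 692 * 2.283e-07 * 7.1 * 1.3 = 1.46e-03 S

1.46e-03


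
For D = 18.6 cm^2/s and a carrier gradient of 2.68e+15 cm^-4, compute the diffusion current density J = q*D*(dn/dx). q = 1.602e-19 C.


Step 1: J = q * D * (dn/dx)
Step 2: J = 1.602e-19 * 18.6 * 2.68e+15
Step 3: J = 7.99e-03 A/cm^2

7.99e-03


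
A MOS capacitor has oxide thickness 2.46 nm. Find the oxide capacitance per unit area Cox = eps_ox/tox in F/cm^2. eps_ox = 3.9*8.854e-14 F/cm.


Step 1: eps_ox = 3.9 * 8.854e-14 = 3.45306e-13 F/cm
Step 2: tox in cm = 2.46 nm * 1e-7 = 2.4600e-07 cm
Step 3: Cox = 3.45306e-13 / 2.4600e-07 = 1.40e-06 F/cm^2

1.40e-06


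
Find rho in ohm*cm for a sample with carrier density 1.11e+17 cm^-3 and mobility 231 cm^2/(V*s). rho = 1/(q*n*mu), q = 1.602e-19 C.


Step 1: sigma = q * n * mu = 1.602e-19 * 1.11e+17 * 231 = 4.10769e+00 S/cm
Step 2: rho = 1 / sigma = 1 / 4.10769e+00 = 0.2434 ohm*cm

0.2434


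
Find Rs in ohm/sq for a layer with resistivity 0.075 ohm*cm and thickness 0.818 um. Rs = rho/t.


Step 1: Convert thickness to cm: t = 0.818 um = 8.1800e-05 cm
Step 2: Rs = rho / t = 0.075 / 8.1800e-05
Step 3: Rs = 916.9 ohm/sq

916.9


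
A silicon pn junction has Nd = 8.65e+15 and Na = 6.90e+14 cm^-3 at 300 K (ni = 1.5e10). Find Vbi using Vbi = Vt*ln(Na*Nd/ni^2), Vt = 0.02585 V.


Step 1: Compute Na*Nd/ni^2 = 6.90e+14 * 8.65e+15 / (1.5e10)^2 = 2.6527e+10
Step 2: ln(2.6527e+10) = 24.0014
Step 3: Vbi = 0.02585 * 24.0014 = 0.62 V

0.62


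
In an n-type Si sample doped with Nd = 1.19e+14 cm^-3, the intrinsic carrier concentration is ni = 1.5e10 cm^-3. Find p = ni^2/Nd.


Step 1: Since Nd >> ni, n ≈ Nd = 1.19e+14 cm^-3
Step 2: p = ni^2 / n = (1.5e10)^2 / 1.19e+14
Step 3: p = 2.25e20 / 1.19e+14 = 1.89e+06 cm^-3

1.89e+06


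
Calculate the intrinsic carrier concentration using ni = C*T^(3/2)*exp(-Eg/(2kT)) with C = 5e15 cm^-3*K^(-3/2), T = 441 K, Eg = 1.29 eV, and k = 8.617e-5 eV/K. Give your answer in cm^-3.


Step 1: Compute kT = 8.617e-5 * 441 = 0.03800097 eV
Step 2: Exponent = -Eg/(2kT) = -1.29/(2*0.03800097) = -16.97325
Step 3: T^(3/2) = 441^1.5 = 9261.00
Step 4: ni = 5e15 * 9261.00 * exp(-16.97325) = 1.97e+12 cm^-3

1.97e+12


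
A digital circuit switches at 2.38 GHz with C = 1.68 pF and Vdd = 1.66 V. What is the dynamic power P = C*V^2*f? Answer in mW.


Step 1: V^2 = 1.66^2 = 2.7556 V^2
Step 2: P = C*V^2*f = 1.68e-12 F * 2.7556 * 2.38e9 Hz
Step 3: P = 1.101799104e-02 W
Step 4: P = 11.018 mW

11.018


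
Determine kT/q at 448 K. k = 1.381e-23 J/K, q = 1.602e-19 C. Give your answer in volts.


Step 1: kT = 1.381e-23 * 448 = 6.18688e-21 J
Step 2: Vt = kT/q = 6.18688e-21 / 1.602e-19
Step 3: Vt = 0.03862 V

0.03862


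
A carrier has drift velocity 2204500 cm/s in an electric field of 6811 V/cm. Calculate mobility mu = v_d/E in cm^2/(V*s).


Step 1: mu = v_d / E
Step 2: mu = 2204500 / 6811
Step 3: mu = 323.67 cm^2/(V*s)

323.67


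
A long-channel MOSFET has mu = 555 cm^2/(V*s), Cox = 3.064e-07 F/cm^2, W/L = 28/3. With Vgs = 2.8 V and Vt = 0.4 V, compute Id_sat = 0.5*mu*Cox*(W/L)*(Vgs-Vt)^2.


Step 1: Overdrive voltage Vov = Vgs - Vt = 2.8 - 0.4 = 2.4 V
Step 2: W/L = 28/3 = 9.33333
Step 3: Id = 0.5 * 555 * 3.064e-07 * 9.33333 * 2.4^2
Step 4: Id = 4.57e-03 A

4.57e-03


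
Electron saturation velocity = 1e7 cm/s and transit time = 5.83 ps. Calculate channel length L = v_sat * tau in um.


Step 1: tau in seconds = 5.83 ps * 1e-12 = 5.8300e-12 s
Step 2: L = v_sat * tau = 1e7 * 5.8300e-12 = 5.8300e-05 cm
Step 3: L in um = 5.8300e-05 * 1e4 = 0.583 um

0.583


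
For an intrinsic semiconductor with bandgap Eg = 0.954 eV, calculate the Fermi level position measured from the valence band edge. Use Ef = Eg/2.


Step 1: For an intrinsic semiconductor, the Fermi level sits at midgap.
Step 2: Ef = Eg / 2 = 0.954 / 2 = 0.477 eV

0.477


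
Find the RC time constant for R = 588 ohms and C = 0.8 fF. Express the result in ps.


Step 1: tau = R * C
Step 2: tau = 588 * 0.8 fF = 588 * 8.0e-16 F
Step 3: tau = 4.704e-13 s = 0.4704 ps

0.4704


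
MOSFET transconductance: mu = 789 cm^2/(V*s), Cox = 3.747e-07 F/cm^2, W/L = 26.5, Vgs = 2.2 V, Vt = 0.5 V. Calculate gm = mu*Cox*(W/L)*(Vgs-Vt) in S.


Step 1: Vov = Vgs - Vt = 2.2 - 0.5 = 1.7 V
Step 2: gm = mu * Cox * (W/L) * Vov
Step 3: gm = 789 * 3.747e-07 * 26.5 * 1.7 = 1.33e-02 S

1.33e-02


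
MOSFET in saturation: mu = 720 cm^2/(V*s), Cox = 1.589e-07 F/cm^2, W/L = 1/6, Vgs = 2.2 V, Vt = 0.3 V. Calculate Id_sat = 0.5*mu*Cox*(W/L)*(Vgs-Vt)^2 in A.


Step 1: Overdrive voltage Vov = Vgs - Vt = 2.2 - 0.3 = 1.9 V
Step 2: W/L = 1/6 = 0.166667
Step 3: Id = 0.5 * 720 * 1.589e-07 * 0.166667 * 1.9^2
Step 4: Id = 3.44e-05 A

3.44e-05


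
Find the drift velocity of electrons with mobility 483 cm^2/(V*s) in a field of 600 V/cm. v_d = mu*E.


Step 1: v_d = mu * E
Step 2: v_d = 483 * 600 = 289800
Step 3: v_d = 2.90e+05 cm/s

2.90e+05


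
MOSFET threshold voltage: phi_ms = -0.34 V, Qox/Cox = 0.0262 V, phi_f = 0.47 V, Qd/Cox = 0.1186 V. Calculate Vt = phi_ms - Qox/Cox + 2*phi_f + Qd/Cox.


Step 1: Vt = phi_ms - Qox/Cox + 2*phi_f + Qd/Cox
Step 2: Vt = -0.34 - 0.0262 + 2*0.47 + 0.1186
Step 3: Vt = -0.34 - 0.0262 + 0.94 + 0.1186
Step 4: Vt = 0.6924 V

0.6924


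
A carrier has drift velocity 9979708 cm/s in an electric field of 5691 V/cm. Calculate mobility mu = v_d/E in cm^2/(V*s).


Step 1: mu = v_d / E
Step 2: mu = 9979708 / 5691
Step 3: mu = 1753.59 cm^2/(V*s)

1753.59


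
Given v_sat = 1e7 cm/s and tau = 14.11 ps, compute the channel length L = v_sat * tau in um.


Step 1: tau in seconds = 14.11 ps * 1e-12 = 1.4110e-11 s
Step 2: L = v_sat * tau = 1e7 * 1.4110e-11 = 1.4110e-04 cm
Step 3: L in um = 1.4110e-04 * 1e4 = 1.411 um

1.411


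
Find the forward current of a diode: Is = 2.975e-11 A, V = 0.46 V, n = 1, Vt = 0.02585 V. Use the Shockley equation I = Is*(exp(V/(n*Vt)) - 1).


Step 1: V/(n*Vt) = 0.46/(1*0.02585) = 17.7950
Step 2: exp(17.7950) = 5.3490e+07
Step 3: I = 2.975e-11 * (5.3490e+07 - 1) = 1.59e-03 A

1.59e-03


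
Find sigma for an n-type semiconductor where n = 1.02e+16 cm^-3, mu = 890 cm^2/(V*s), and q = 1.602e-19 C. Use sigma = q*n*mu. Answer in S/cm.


Step 1: sigma = q * n * mu
Step 2: sigma = 1.602e-19 * 1.02e+16 * 890
Step 3: sigma = 1.454e+00 S/cm

1.454e+00


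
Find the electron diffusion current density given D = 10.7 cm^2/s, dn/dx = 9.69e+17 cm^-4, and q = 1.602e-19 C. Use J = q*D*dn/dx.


Step 1: J = q * D * (dn/dx)
Step 2: J = 1.602e-19 * 10.7 * 9.69e+17
Step 3: J = 1.66e+00 A/cm^2

1.66e+00


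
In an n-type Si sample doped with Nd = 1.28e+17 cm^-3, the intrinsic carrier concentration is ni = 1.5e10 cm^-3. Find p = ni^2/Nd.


Step 1: Since Nd >> ni, n ≈ Nd = 1.28e+17 cm^-3
Step 2: p = ni^2 / n = (1.5e10)^2 / 1.28e+17
Step 3: p = 2.25e20 / 1.28e+17 = 1.76e+03 cm^-3

1.76e+03


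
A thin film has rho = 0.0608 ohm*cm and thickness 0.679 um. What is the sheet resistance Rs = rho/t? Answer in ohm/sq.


Step 1: Convert thickness to cm: t = 0.679 um = 6.7900e-05 cm
Step 2: Rs = rho / t = 0.0608 / 6.7900e-05
Step 3: Rs = 895.4 ohm/sq

895.4


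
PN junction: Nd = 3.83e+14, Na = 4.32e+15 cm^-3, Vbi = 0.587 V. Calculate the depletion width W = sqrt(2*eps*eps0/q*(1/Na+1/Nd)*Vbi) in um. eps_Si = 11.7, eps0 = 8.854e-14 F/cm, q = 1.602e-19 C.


Step 1: 1/Na + 1/Nd = 1/4.32e+15 + 1/3.83e+14 = 2.84245e-15
Step 2: 2*eps*eps0/q = 2*11.7*8.854e-14/1.602e-19 = 1.293281e+07
Step 3: W^2 = 1.293281e+07 * 2.84245e-15 * 0.587 = 2.15786e-08
Step 4: W = sqrt(2.15786e-08) = 1.469e-04 cm = 1.469 um

1.469


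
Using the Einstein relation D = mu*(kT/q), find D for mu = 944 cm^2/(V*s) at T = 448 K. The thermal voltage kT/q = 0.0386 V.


Step 1: D = mu * (kT/q)
Step 2: D = 944 * 0.0386
Step 3: D = 36.44 cm^2/s

36.44


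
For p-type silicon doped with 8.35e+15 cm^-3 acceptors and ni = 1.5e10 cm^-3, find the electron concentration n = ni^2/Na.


Step 1: Majority hole concentration p ≈ Na = 8.35e+15 cm^-3
Step 2: n = ni^2 / Na = (1.5e10)^2 / 8.35e+15
Step 3: n = 2.69e+04 cm^-3

2.69e+04


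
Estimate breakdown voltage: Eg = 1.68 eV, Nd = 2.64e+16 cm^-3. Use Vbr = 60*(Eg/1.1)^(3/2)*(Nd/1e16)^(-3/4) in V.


Step 1: Eg/1.1 = 1.68/1.1 = 1.527273
Step 2: (Eg/1.1)^1.5 = 1.527273^1.5 = 1.887448
Step 3: (Nd/1e16)^(-0.75) = (2.64)^(-0.75) = 0.482833
Step 4: Vbr = 60 * 1.887448 * 0.482833 = 54.7 V

54.7


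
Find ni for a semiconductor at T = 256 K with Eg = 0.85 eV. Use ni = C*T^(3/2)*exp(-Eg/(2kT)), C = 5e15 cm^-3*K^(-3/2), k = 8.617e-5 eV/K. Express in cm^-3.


Step 1: Compute kT = 8.617e-5 * 256 = 0.02205952 eV
Step 2: Exponent = -Eg/(2kT) = -0.85/(2*0.02205952) = -19.26606
Step 3: T^(3/2) = 256^1.5 = 4096.00
Step 4: ni = 5e15 * 4096.00 * exp(-19.26606) = 8.79e+10 cm^-3

8.79e+10


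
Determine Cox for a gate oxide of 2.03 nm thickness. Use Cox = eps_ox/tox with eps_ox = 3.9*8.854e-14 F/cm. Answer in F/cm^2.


Step 1: eps_ox = 3.9 * 8.854e-14 = 3.45306e-13 F/cm
Step 2: tox in cm = 2.03 nm * 1e-7 = 2.0300e-07 cm
Step 3: Cox = 3.45306e-13 / 2.0300e-07 = 1.70e-06 F/cm^2

1.70e-06


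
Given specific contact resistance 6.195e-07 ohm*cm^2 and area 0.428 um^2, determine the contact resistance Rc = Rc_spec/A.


Step 1: Convert area to cm^2: 0.428 um^2 = 4.2800e-09 cm^2
Step 2: Rc = Rc_spec / A = 6.195e-07 / 4.2800e-09
Step 3: Rc = 1.45e+02 ohms

1.45e+02


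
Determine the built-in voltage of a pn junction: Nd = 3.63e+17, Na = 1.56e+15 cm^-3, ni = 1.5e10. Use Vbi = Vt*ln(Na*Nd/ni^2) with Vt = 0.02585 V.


Step 1: Compute Na*Nd/ni^2 = 1.56e+15 * 3.63e+17 / (1.5e10)^2 = 2.5168e+12
Step 2: ln(2.5168e+12) = 28.5540
Step 3: Vbi = 0.02585 * 28.5540 = 0.738 V

0.738


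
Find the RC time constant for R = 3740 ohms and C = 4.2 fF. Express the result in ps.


Step 1: tau = R * C
Step 2: tau = 3740 * 4.2 fF = 3740 * 4.2e-15 F
Step 3: tau = 1.5708e-11 s = 15.708 ps

15.708


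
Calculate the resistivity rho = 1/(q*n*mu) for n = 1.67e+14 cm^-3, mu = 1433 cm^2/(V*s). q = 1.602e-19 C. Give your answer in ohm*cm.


Step 1: sigma = q * n * mu = 1.602e-19 * 1.67e+14 * 1433 = 3.83376e-02 S/cm
Step 2: rho = 1 / sigma = 1 / 3.83376e-02 = 26.08 ohm*cm

26.08


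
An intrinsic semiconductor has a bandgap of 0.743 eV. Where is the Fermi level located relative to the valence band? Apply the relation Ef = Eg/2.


Step 1: For an intrinsic semiconductor, the Fermi level sits at midgap.
Step 2: Ef = Eg / 2 = 0.743 / 2 = 0.3715 eV

0.3715


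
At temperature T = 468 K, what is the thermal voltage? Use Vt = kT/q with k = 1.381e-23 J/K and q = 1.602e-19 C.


Step 1: kT = 1.381e-23 * 468 = 6.46308e-21 J
Step 2: Vt = kT/q = 6.46308e-21 / 1.602e-19
Step 3: Vt = 0.04034 V

0.04034


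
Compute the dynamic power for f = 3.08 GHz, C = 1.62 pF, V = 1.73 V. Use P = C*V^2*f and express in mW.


Step 1: V^2 = 1.73^2 = 2.9929 V^2
Step 2: P = C*V^2*f = 1.62e-12 F * 2.9929 * 3.08e9 Hz
Step 3: P = 1.493337384e-02 W
Step 4: P = 14.933 mW

14.933
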